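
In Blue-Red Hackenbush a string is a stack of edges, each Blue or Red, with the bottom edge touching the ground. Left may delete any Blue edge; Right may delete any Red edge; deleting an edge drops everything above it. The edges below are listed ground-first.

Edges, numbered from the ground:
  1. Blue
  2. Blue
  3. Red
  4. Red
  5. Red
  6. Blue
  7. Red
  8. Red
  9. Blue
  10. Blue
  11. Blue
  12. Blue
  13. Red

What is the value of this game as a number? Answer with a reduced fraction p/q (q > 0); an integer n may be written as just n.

2365/2048

Recurse on prefixes of the 13-edge string Blue Blue Red Red Red Blue Red Red Blue Blue Blue Blue Red:
g_1 [B]  L=[0]  R=[·]  so 1
g_2 [BB]  L=[0; 1]  R=[·]  so 2
g_3 [BBR]  L=[0; 1]  R=[2]  so 3/2
g_4 [BBRR]  L=[0; 1]  R=[3/2; 2]  so 5/4
g_5 [BBRRR]  L=[0; 1]  R=[5/4; 3/2; 2]  so 9/8
g_6 [BBRRRB]  L=[0; 1; 9/8]  R=[5/4; 3/2; 2]  so 19/16
g_7 [BBRRRBR]  L=[0; 1; 9/8]  R=[19/16; 5/4; 3/2; 2]  so 37/32
g_8 [BBRRRBRR]  L=[0; 1; 9/8]  R=[37/32; 19/16; 5/4; 3/2; 2]  so 73/64
g_9 [BBRRRBRRB]  L=[0; 1; 9/8; 73/64]  R=[37/32; 19/16; 5/4; 3/2; 2]  so 147/128
g_10 [BBRRRBRRBB]  L=[0; 1; 9/8; 73/64; 147/128]  R=[37/32; 19/16; 5/4; 3/2; 2]  so 295/256
g_11 [BBRRRBRRBBB]  L=[0; 1; 9/8; 73/64; 147/128; 295/256]  R=[37/32; 19/16; 5/4; 3/2; 2]  so 591/512
g_12 [BBRRRBRRBBBB]  L=[0; 1; 9/8; 73/64; 147/128; 295/256; 591/512]  R=[37/32; 19/16; 5/4; 3/2; 2]  so 1183/1024
g_13 [BBRRRBRRBBBBR]  L=[0; 1; 9/8; 73/64; 147/128; 295/256; 591/512]  R=[1183/1024; 37/32; 19/16; 5/4; 3/2; 2]  so 2365/2048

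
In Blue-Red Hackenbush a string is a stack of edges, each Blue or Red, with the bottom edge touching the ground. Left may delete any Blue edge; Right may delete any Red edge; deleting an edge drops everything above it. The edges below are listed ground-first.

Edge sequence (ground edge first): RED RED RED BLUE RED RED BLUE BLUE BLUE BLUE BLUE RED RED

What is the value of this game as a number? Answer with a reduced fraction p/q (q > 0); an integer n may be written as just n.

g(R) = { (no moves) | 0 } => -1
g(RR) = { (no moves) | -1,0 } => -2
g(RRR) = { (no moves) | -2,-1,0 } => -3
g(RRRB) = { -3 | -2,-1,0 } => -5/2
g(RRRBR) = { -3 | -5/2,-2,-1,0 } => -11/4
g(RRRBRR) = { -3 | -11/4,-5/2,-2,-1,0 } => -23/8
g(RRRBRRB) = { -3,-23/8 | -11/4,-5/2,-2,-1,0 } => -45/16
g(RRRBRRBB) = { -3,-23/8,-45/16 | -11/4,-5/2,-2,-1,0 } => -89/32
g(RRRBRRBBB) = { -3,-23/8,-45/16,-89/32 | -11/4,-5/2,-2,-1,0 } => -177/64
g(RRRBRRBBBB) = { -3,-23/8,-45/16,-89/32,-177/64 | -11/4,-5/2,-2,-1,0 } => -353/128
g(RRRBRRBBBBB) = { -3,-23/8,-45/16,-89/32,-177/64,-353/128 | -11/4,-5/2,-2,-1,0 } => -705/256
g(RRRBRRBBBBBR) = { -3,-23/8,-45/16,-89/32,-177/64,-353/128 | -705/256,-11/4,-5/2,-2,-1,0 } => -1411/512
g(RRRBRRBBBBBRR) = { -3,-23/8,-45/16,-89/32,-177/64,-353/128 | -1411/512,-705/256,-11/4,-5/2,-2,-1,0 } => -2823/1024

-2823/1024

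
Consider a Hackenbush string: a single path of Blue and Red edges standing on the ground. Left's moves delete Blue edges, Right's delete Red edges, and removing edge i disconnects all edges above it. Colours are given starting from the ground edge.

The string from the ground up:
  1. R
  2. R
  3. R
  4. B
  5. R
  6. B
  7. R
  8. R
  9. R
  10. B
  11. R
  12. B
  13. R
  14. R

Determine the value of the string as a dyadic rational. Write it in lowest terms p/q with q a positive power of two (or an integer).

Prefix values for R R R B R B R R R B R B R R via {L|R} + simplicity:
edge 1 of 14 (R): { · | 0 } => -1
edge 2 of 14 (R): { · | -1 0 } => -2
edge 3 of 14 (R): { · | -2 -1 0 } => -3
edge 4 of 14 (B): { -3 | -2 -1 0 } => -5/2
edge 5 of 14 (R): { -3 | -5/2 -2 -1 0 } => -11/4
edge 6 of 14 (B): { -3 -11/4 | -5/2 -2 -1 0 } => -21/8
edge 7 of 14 (R): { -3 -11/4 | -21/8 -5/2 -2 -1 0 } => -43/16
edge 8 of 14 (R): { -3 -11/4 | -43/16 -21/8 -5/2 -2 -1 0 } => -87/32
edge 9 of 14 (R): { -3 -11/4 | -87/32 -43/16 -21/8 -5/2 -2 -1 0 } => -175/64
edge 10 of 14 (B): { -3 -11/4 -175/64 | -87/32 -43/16 -21/8 -5/2 -2 -1 0 } => -349/128
edge 11 of 14 (R): { -3 -11/4 -175/64 | -349/128 -87/32 -43/16 -21/8 -5/2 -2 -1 0 } => -699/256
edge 12 of 14 (B): { -3 -11/4 -175/64 -699/256 | -349/128 -87/32 -43/16 -21/8 -5/2 -2 -1 0 } => -1397/512
edge 13 of 14 (R): { -3 -11/4 -175/64 -699/256 | -1397/512 -349/128 -87/32 -43/16 -21/8 -5/2 -2 -1 0 } => -2795/1024
edge 14 of 14 (R): { -3 -11/4 -175/64 -699/256 | -2795/1024 -1397/512 -349/128 -87/32 -43/16 -21/8 -5/2 -2 -1 0 } => -5591/2048

-5591/2048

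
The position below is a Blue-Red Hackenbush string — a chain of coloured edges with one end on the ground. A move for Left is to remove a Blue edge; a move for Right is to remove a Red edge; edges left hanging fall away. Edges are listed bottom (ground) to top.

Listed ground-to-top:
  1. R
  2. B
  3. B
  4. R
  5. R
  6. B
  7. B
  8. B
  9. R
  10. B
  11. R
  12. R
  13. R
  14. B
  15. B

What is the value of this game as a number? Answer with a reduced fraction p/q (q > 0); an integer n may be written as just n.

-6329/16384

g_1 [R]  L=[·]  R=[0]  -> -1
g_2 [RB]  L=[-1]  R=[0]  -> -1/2
g_3 [RBB]  L=[-1, -1/2]  R=[0]  -> -1/4
g_4 [RBBR]  L=[-1, -1/2]  R=[-1/4, 0]  -> -3/8
g_5 [RBBRR]  L=[-1, -1/2]  R=[-3/8, -1/4, 0]  -> -7/16
g_6 [RBBRRB]  L=[-1, -1/2, -7/16]  R=[-3/8, -1/4, 0]  -> -13/32
g_7 [RBBRRBB]  L=[-1, -1/2, -7/16, -13/32]  R=[-3/8, -1/4, 0]  -> -25/64
g_8 [RBBRRBBB]  L=[-1, -1/2, -7/16, -13/32, -25/64]  R=[-3/8, -1/4, 0]  -> -49/128
g_9 [RBBRRBBBR]  L=[-1, -1/2, -7/16, -13/32, -25/64]  R=[-49/128, -3/8, -1/4, 0]  -> -99/256
g_10 [RBBRRBBBRB]  L=[-1, -1/2, -7/16, -13/32, -25/64, -99/256]  R=[-49/128, -3/8, -1/4, 0]  -> -197/512
g_11 [RBBRRBBBRBR]  L=[-1, -1/2, -7/16, -13/32, -25/64, -99/256]  R=[-197/512, -49/128, -3/8, -1/4, 0]  -> -395/1024
g_12 [RBBRRBBBRBRR]  L=[-1, -1/2, -7/16, -13/32, -25/64, -99/256]  R=[-395/1024, -197/512, -49/128, -3/8, -1/4, 0]  -> -791/2048
g_13 [RBBRRBBBRBRRR]  L=[-1, -1/2, -7/16, -13/32, -25/64, -99/256]  R=[-791/2048, -395/1024, -197/512, -49/128, -3/8, -1/4, 0]  -> -1583/4096
g_14 [RBBRRBBBRBRRRB]  L=[-1, -1/2, -7/16, -13/32, -25/64, -99/256, -1583/4096]  R=[-791/2048, -395/1024, -197/512, -49/128, -3/8, -1/4, 0]  -> -3165/8192
g_15 [RBBRRBBBRBRRRBB]  L=[-1, -1/2, -7/16, -13/32, -25/64, -99/256, -1583/4096, -3165/8192]  R=[-791/2048, -395/1024, -197/512, -49/128, -3/8, -1/4, 0]  -> -6329/16384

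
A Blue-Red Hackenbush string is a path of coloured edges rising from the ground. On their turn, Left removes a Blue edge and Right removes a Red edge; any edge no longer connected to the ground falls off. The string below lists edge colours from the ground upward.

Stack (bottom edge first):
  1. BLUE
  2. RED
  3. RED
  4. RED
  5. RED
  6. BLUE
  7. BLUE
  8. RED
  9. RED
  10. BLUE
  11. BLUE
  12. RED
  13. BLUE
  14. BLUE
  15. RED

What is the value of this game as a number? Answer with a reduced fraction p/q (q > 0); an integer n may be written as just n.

val(B) = { 0 | ∅ } = 1
val(BR) = { 0 | 1 } = 1/2
val(BRR) = { 0 | 1/2 1 } = 1/4
val(BRRR) = { 0 | 1/4 1/2 1 } = 1/8
val(BRRRR) = { 0 | 1/8 1/4 1/2 1 } = 1/16
val(BRRRRB) = { 0 1/16 | 1/8 1/4 1/2 1 } = 3/32
val(BRRRRBB) = { 0 1/16 3/32 | 1/8 1/4 1/2 1 } = 7/64
val(BRRRRBBR) = { 0 1/16 3/32 | 7/64 1/8 1/4 1/2 1 } = 13/128
val(BRRRRBBRR) = { 0 1/16 3/32 | 13/128 7/64 1/8 1/4 1/2 1 } = 25/256
val(BRRRRBBRRB) = { 0 1/16 3/32 25/256 | 13/128 7/64 1/8 1/4 1/2 1 } = 51/512
val(BRRRRBBRRBB) = { 0 1/16 3/32 25/256 51/512 | 13/128 7/64 1/8 1/4 1/2 1 } = 103/1024
val(BRRRRBBRRBBR) = { 0 1/16 3/32 25/256 51/512 | 103/1024 13/128 7/64 1/8 1/4 1/2 1 } = 205/2048
val(BRRRRBBRRBBRB) = { 0 1/16 3/32 25/256 51/512 205/2048 | 103/1024 13/128 7/64 1/8 1/4 1/2 1 } = 411/4096
val(BRRRRBBRRBBRBB) = { 0 1/16 3/32 25/256 51/512 205/2048 411/4096 | 103/1024 13/128 7/64 1/8 1/4 1/2 1 } = 823/8192
val(BRRRRBBRRBBRBBR) = { 0 1/16 3/32 25/256 51/512 205/2048 411/4096 | 823/8192 103/1024 13/128 7/64 1/8 1/4 1/2 1 } = 1645/16384

1645/16384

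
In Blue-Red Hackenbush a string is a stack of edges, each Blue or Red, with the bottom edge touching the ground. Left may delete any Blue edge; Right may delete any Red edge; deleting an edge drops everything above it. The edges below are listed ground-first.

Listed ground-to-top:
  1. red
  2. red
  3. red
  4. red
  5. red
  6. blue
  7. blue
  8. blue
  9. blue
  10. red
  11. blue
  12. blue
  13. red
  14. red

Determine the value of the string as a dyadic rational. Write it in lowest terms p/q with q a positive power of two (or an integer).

Prefix values for red red red red red blue blue blue blue red blue blue red red via {L|R} + simplicity:
edge 1 of 14 (red): { ∅ | 0 } — -1
edge 2 of 14 (red): { ∅ | -1; 0 } — -2
edge 3 of 14 (red): { ∅ | -2; -1; 0 } — -3
edge 4 of 14 (red): { ∅ | -3; -2; -1; 0 } — -4
edge 5 of 14 (red): { ∅ | -4; -3; -2; -1; 0 } — -5
edge 6 of 14 (blue): { -5 | -4; -3; -2; -1; 0 } — -9/2
edge 7 of 14 (blue): { -5; -9/2 | -4; -3; -2; -1; 0 } — -17/4
edge 8 of 14 (blue): { -5; -9/2; -17/4 | -4; -3; -2; -1; 0 } — -33/8
edge 9 of 14 (blue): { -5; -9/2; -17/4; -33/8 | -4; -3; -2; -1; 0 } — -65/16
edge 10 of 14 (red): { -5; -9/2; -17/4; -33/8 | -65/16; -4; -3; -2; -1; 0 } — -131/32
edge 11 of 14 (blue): { -5; -9/2; -17/4; -33/8; -131/32 | -65/16; -4; -3; -2; -1; 0 } — -261/64
edge 12 of 14 (blue): { -5; -9/2; -17/4; -33/8; -131/32; -261/64 | -65/16; -4; -3; -2; -1; 0 } — -521/128
edge 13 of 14 (red): { -5; -9/2; -17/4; -33/8; -131/32; -261/64 | -521/128; -65/16; -4; -3; -2; -1; 0 } — -1043/256
edge 14 of 14 (red): { -5; -9/2; -17/4; -33/8; -131/32; -261/64 | -1043/256; -521/128; -65/16; -4; -3; -2; -1; 0 } — -2087/512

-2087/512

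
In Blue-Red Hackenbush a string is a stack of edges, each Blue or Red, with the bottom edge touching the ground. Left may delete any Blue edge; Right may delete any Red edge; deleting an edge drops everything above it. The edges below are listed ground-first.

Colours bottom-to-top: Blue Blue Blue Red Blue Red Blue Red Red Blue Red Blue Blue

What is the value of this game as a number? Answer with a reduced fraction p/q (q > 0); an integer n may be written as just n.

2711/1024

Prefix values for Blue Blue Blue Red Blue Red Blue Red Red Blue Red Blue Blue via {L|R} + simplicity:
edge 1 of 13 (Blue): { 0 |  } ⇒ 1
edge 2 of 13 (Blue): { 0,1 |  } ⇒ 2
edge 3 of 13 (Blue): { 0,1,2 |  } ⇒ 3
edge 4 of 13 (Red): { 0,1,2 | 3 } ⇒ 5/2
edge 5 of 13 (Blue): { 0,1,2,5/2 | 3 } ⇒ 11/4
edge 6 of 13 (Red): { 0,1,2,5/2 | 11/4,3 } ⇒ 21/8
edge 7 of 13 (Blue): { 0,1,2,5/2,21/8 | 11/4,3 } ⇒ 43/16
edge 8 of 13 (Red): { 0,1,2,5/2,21/8 | 43/16,11/4,3 } ⇒ 85/32
edge 9 of 13 (Red): { 0,1,2,5/2,21/8 | 85/32,43/16,11/4,3 } ⇒ 169/64
edge 10 of 13 (Blue): { 0,1,2,5/2,21/8,169/64 | 85/32,43/16,11/4,3 } ⇒ 339/128
edge 11 of 13 (Red): { 0,1,2,5/2,21/8,169/64 | 339/128,85/32,43/16,11/4,3 } ⇒ 677/256
edge 12 of 13 (Blue): { 0,1,2,5/2,21/8,169/64,677/256 | 339/128,85/32,43/16,11/4,3 } ⇒ 1355/512
edge 13 of 13 (Blue): { 0,1,2,5/2,21/8,169/64,677/256,1355/512 | 339/128,85/32,43/16,11/4,3 } ⇒ 2711/1024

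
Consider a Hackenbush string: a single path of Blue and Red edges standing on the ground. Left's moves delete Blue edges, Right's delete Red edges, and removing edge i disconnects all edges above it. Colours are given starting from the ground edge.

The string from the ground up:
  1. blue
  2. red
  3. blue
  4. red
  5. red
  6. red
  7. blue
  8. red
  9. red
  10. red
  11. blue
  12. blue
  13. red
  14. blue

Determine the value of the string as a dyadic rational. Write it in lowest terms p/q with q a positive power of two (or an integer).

4379/8192

value(b) = { 0 | ∅ } → 1
value(br) = { 0 | 1 } → 1/2
value(brb) = { 0 1/2 | 1 } → 3/4
value(brbr) = { 0 1/2 | 3/4 1 } → 5/8
value(brbrr) = { 0 1/2 | 5/8 3/4 1 } → 9/16
value(brbrrr) = { 0 1/2 | 9/16 5/8 3/4 1 } → 17/32
value(brbrrrb) = { 0 1/2 17/32 | 9/16 5/8 3/4 1 } → 35/64
value(brbrrrbr) = { 0 1/2 17/32 | 35/64 9/16 5/8 3/4 1 } → 69/128
value(brbrrrbrr) = { 0 1/2 17/32 | 69/128 35/64 9/16 5/8 3/4 1 } → 137/256
value(brbrrrbrrr) = { 0 1/2 17/32 | 137/256 69/128 35/64 9/16 5/8 3/4 1 } → 273/512
value(brbrrrbrrrb) = { 0 1/2 17/32 273/512 | 137/256 69/128 35/64 9/16 5/8 3/4 1 } → 547/1024
value(brbrrrbrrrbb) = { 0 1/2 17/32 273/512 547/1024 | 137/256 69/128 35/64 9/16 5/8 3/4 1 } → 1095/2048
value(brbrrrbrrrbbr) = { 0 1/2 17/32 273/512 547/1024 | 1095/2048 137/256 69/128 35/64 9/16 5/8 3/4 1 } → 2189/4096
value(brbrrrbrrrbbrb) = { 0 1/2 17/32 273/512 547/1024 2189/4096 | 1095/2048 137/256 69/128 35/64 9/16 5/8 3/4 1 } → 4379/8192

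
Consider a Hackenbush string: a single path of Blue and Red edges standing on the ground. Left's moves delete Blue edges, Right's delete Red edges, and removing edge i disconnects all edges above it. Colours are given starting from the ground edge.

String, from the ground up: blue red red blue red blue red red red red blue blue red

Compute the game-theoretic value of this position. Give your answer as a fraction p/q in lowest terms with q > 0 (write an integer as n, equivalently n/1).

edge 1 of 13 (blue): { 0 | (no moves) } = 1
edge 2 of 13 (red): { 0 | 1 } = 1/2
edge 3 of 13 (red): { 0 | 1/2, 1 } = 1/4
edge 4 of 13 (blue): { 0, 1/4 | 1/2, 1 } = 3/8
edge 5 of 13 (red): { 0, 1/4 | 3/8, 1/2, 1 } = 5/16
edge 6 of 13 (blue): { 0, 1/4, 5/16 | 3/8, 1/2, 1 } = 11/32
edge 7 of 13 (red): { 0, 1/4, 5/16 | 11/32, 3/8, 1/2, 1 } = 21/64
edge 8 of 13 (red): { 0, 1/4, 5/16 | 21/64, 11/32, 3/8, 1/2, 1 } = 41/128
edge 9 of 13 (red): { 0, 1/4, 5/16 | 41/128, 21/64, 11/32, 3/8, 1/2, 1 } = 81/256
edge 10 of 13 (red): { 0, 1/4, 5/16 | 81/256, 41/128, 21/64, 11/32, 3/8, 1/2, 1 } = 161/512
edge 11 of 13 (blue): { 0, 1/4, 5/16, 161/512 | 81/256, 41/128, 21/64, 11/32, 3/8, 1/2, 1 } = 323/1024
edge 12 of 13 (blue): { 0, 1/4, 5/16, 161/512, 323/1024 | 81/256, 41/128, 21/64, 11/32, 3/8, 1/2, 1 } = 647/2048
edge 13 of 13 (red): { 0, 1/4, 5/16, 161/512, 323/1024 | 647/2048, 81/256, 41/128, 21/64, 11/32, 3/8, 1/2, 1 } = 1293/4096

1293/4096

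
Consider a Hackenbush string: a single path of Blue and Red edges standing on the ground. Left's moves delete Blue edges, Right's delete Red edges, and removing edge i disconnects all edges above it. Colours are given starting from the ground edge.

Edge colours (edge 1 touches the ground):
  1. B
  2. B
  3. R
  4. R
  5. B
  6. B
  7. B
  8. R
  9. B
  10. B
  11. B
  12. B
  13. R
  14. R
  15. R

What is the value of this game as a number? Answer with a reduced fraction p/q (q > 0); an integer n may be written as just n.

val_1 [B]  L=[0]  R=[none]  ⇒ 1
val_2 [BB]  L=[0; 1]  R=[none]  ⇒ 2
val_3 [BBR]  L=[0; 1]  R=[2]  ⇒ 3/2
val_4 [BBRR]  L=[0; 1]  R=[3/2; 2]  ⇒ 5/4
val_5 [BBRRB]  L=[0; 1; 5/4]  R=[3/2; 2]  ⇒ 11/8
val_6 [BBRRBB]  L=[0; 1; 5/4; 11/8]  R=[3/2; 2]  ⇒ 23/16
val_7 [BBRRBBB]  L=[0; 1; 5/4; 11/8; 23/16]  R=[3/2; 2]  ⇒ 47/32
val_8 [BBRRBBBR]  L=[0; 1; 5/4; 11/8; 23/16]  R=[47/32; 3/2; 2]  ⇒ 93/64
val_9 [BBRRBBBRB]  L=[0; 1; 5/4; 11/8; 23/16; 93/64]  R=[47/32; 3/2; 2]  ⇒ 187/128
val_10 [BBRRBBBRBB]  L=[0; 1; 5/4; 11/8; 23/16; 93/64; 187/128]  R=[47/32; 3/2; 2]  ⇒ 375/256
val_11 [BBRRBBBRBBB]  L=[0; 1; 5/4; 11/8; 23/16; 93/64; 187/128; 375/256]  R=[47/32; 3/2; 2]  ⇒ 751/512
val_12 [BBRRBBBRBBBB]  L=[0; 1; 5/4; 11/8; 23/16; 93/64; 187/128; 375/256; 751/512]  R=[47/32; 3/2; 2]  ⇒ 1503/1024
val_13 [BBRRBBBRBBBBR]  L=[0; 1; 5/4; 11/8; 23/16; 93/64; 187/128; 375/256; 751/512]  R=[1503/1024; 47/32; 3/2; 2]  ⇒ 3005/2048
val_14 [BBRRBBBRBBBBRR]  L=[0; 1; 5/4; 11/8; 23/16; 93/64; 187/128; 375/256; 751/512]  R=[3005/2048; 1503/1024; 47/32; 3/2; 2]  ⇒ 6009/4096
val_15 [BBRRBBBRBBBBRRR]  L=[0; 1; 5/4; 11/8; 23/16; 93/64; 187/128; 375/256; 751/512]  R=[6009/4096; 3005/2048; 1503/1024; 47/32; 3/2; 2]  ⇒ 12017/8192

12017/8192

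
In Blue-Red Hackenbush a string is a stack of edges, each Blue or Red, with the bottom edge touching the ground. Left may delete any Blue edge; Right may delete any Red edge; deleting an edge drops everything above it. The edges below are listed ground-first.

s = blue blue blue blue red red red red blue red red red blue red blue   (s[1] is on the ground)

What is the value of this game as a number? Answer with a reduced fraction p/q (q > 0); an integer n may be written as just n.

6283/2048

edge 1 of 15 (blue): { 0 | none } -> 1
edge 2 of 15 (blue): { 0,1 | none } -> 2
edge 3 of 15 (blue): { 0,1,2 | none } -> 3
edge 4 of 15 (blue): { 0,1,2,3 | none } -> 4
edge 5 of 15 (red): { 0,1,2,3 | 4 } -> 7/2
edge 6 of 15 (red): { 0,1,2,3 | 7/2,4 } -> 13/4
edge 7 of 15 (red): { 0,1,2,3 | 13/4,7/2,4 } -> 25/8
edge 8 of 15 (red): { 0,1,2,3 | 25/8,13/4,7/2,4 } -> 49/16
edge 9 of 15 (blue): { 0,1,2,3,49/16 | 25/8,13/4,7/2,4 } -> 99/32
edge 10 of 15 (red): { 0,1,2,3,49/16 | 99/32,25/8,13/4,7/2,4 } -> 197/64
edge 11 of 15 (red): { 0,1,2,3,49/16 | 197/64,99/32,25/8,13/4,7/2,4 } -> 393/128
edge 12 of 15 (red): { 0,1,2,3,49/16 | 393/128,197/64,99/32,25/8,13/4,7/2,4 } -> 785/256
edge 13 of 15 (blue): { 0,1,2,3,49/16,785/256 | 393/128,197/64,99/32,25/8,13/4,7/2,4 } -> 1571/512
edge 14 of 15 (red): { 0,1,2,3,49/16,785/256 | 1571/512,393/128,197/64,99/32,25/8,13/4,7/2,4 } -> 3141/1024
edge 15 of 15 (blue): { 0,1,2,3,49/16,785/256,3141/1024 | 1571/512,393/128,197/64,99/32,25/8,13/4,7/2,4 } -> 6283/2048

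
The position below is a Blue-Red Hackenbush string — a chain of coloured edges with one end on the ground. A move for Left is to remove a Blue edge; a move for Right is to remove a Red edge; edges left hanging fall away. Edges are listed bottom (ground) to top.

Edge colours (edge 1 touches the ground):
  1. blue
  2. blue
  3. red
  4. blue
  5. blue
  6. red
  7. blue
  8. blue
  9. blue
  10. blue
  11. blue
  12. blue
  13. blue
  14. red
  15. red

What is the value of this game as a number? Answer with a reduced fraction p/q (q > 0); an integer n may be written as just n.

b: Left { 0 }, Right {  } ⇒ simplest 1
bb: Left { 0; 1 }, Right {  } ⇒ simplest 2
bbr: Left { 0; 1 }, Right { 2 } ⇒ simplest 3/2
bbrb: Left { 0; 1; 3/2 }, Right { 2 } ⇒ simplest 7/4
bbrbb: Left { 0; 1; 3/2; 7/4 }, Right { 2 } ⇒ simplest 15/8
bbrbbr: Left { 0; 1; 3/2; 7/4 }, Right { 15/8; 2 } ⇒ simplest 29/16
bbrbbrb: Left { 0; 1; 3/2; 7/4; 29/16 }, Right { 15/8; 2 } ⇒ simplest 59/32
bbrbbrbb: Left { 0; 1; 3/2; 7/4; 29/16; 59/32 }, Right { 15/8; 2 } ⇒ simplest 119/64
bbrbbrbbb: Left { 0; 1; 3/2; 7/4; 29/16; 59/32; 119/64 }, Right { 15/8; 2 } ⇒ simplest 239/128
bbrbbrbbbb: Left { 0; 1; 3/2; 7/4; 29/16; 59/32; 119/64; 239/128 }, Right { 15/8; 2 } ⇒ simplest 479/256
bbrbbrbbbbb: Left { 0; 1; 3/2; 7/4; 29/16; 59/32; 119/64; 239/128; 479/256 }, Right { 15/8; 2 } ⇒ simplest 959/512
bbrbbrbbbbbb: Left { 0; 1; 3/2; 7/4; 29/16; 59/32; 119/64; 239/128; 479/256; 959/512 }, Right { 15/8; 2 } ⇒ simplest 1919/1024
bbrbbrbbbbbbb: Left { 0; 1; 3/2; 7/4; 29/16; 59/32; 119/64; 239/128; 479/256; 959/512; 1919/1024 }, Right { 15/8; 2 } ⇒ simplest 3839/2048
bbrbbrbbbbbbbr: Left { 0; 1; 3/2; 7/4; 29/16; 59/32; 119/64; 239/128; 479/256; 959/512; 1919/1024 }, Right { 3839/2048; 15/8; 2 } ⇒ simplest 7677/4096
bbrbbrbbbbbbbrr: Left { 0; 1; 3/2; 7/4; 29/16; 59/32; 119/64; 239/128; 479/256; 959/512; 1919/1024 }, Right { 7677/4096; 3839/2048; 15/8; 2 } ⇒ simplest 15353/8192

15353/8192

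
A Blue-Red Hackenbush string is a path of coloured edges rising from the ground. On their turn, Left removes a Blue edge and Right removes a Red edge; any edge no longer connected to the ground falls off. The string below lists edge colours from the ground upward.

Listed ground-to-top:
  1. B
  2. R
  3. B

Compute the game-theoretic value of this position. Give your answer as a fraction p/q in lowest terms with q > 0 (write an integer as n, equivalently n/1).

Prefix values for B R B via {L|R} + simplicity:
1 of 3 · B · max L 0 · min R +∞ so 1
2 of 3 · BR · max L 0 · min R 1 so 1/2
3 of 3 · BRB · max L 1/2 · min R 1 so 3/4

3/4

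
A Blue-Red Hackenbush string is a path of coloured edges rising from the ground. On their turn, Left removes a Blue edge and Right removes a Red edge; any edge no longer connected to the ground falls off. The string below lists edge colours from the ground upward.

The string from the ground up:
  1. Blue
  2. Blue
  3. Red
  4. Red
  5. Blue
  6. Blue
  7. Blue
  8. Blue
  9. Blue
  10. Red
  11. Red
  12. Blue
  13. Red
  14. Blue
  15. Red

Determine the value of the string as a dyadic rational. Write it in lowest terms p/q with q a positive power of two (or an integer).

value(B) = { 0 | (no moves) } so 1
value(BB) = { 0; 1 | (no moves) } so 2
value(BBR) = { 0; 1 | 2 } so 3/2
value(BBRR) = { 0; 1 | 3/2; 2 } so 5/4
value(BBRRB) = { 0; 1; 5/4 | 3/2; 2 } so 11/8
value(BBRRBB) = { 0; 1; 5/4; 11/8 | 3/2; 2 } so 23/16
value(BBRRBBB) = { 0; 1; 5/4; 11/8; 23/16 | 3/2; 2 } so 47/32
value(BBRRBBBB) = { 0; 1; 5/4; 11/8; 23/16; 47/32 | 3/2; 2 } so 95/64
value(BBRRBBBBB) = { 0; 1; 5/4; 11/8; 23/16; 47/32; 95/64 | 3/2; 2 } so 191/128
value(BBRRBBBBBR) = { 0; 1; 5/4; 11/8; 23/16; 47/32; 95/64 | 191/128; 3/2; 2 } so 381/256
value(BBRRBBBBBRR) = { 0; 1; 5/4; 11/8; 23/16; 47/32; 95/64 | 381/256; 191/128; 3/2; 2 } so 761/512
value(BBRRBBBBBRRB) = { 0; 1; 5/4; 11/8; 23/16; 47/32; 95/64; 761/512 | 381/256; 191/128; 3/2; 2 } so 1523/1024
value(BBRRBBBBBRRBR) = { 0; 1; 5/4; 11/8; 23/16; 47/32; 95/64; 761/512 | 1523/1024; 381/256; 191/128; 3/2; 2 } so 3045/2048
value(BBRRBBBBBRRBRB) = { 0; 1; 5/4; 11/8; 23/16; 47/32; 95/64; 761/512; 3045/2048 | 1523/1024; 381/256; 191/128; 3/2; 2 } so 6091/4096
value(BBRRBBBBBRRBRBR) = { 0; 1; 5/4; 11/8; 23/16; 47/32; 95/64; 761/512; 3045/2048 | 6091/4096; 1523/1024; 381/256; 191/128; 3/2; 2 } so 12181/8192

12181/8192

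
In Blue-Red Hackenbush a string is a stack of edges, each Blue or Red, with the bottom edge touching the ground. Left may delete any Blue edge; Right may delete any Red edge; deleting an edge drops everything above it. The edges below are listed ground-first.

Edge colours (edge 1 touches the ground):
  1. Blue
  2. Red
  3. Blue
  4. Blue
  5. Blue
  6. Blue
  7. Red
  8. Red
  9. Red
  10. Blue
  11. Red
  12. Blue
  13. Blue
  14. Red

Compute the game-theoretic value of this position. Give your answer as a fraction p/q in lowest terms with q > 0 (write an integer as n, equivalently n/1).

7725/8192

Prefix values for Blue Red Blue Blue Blue Blue Red Red Red Blue Red Blue Blue Red via {L|R} + simplicity:
1 of 14 · B · max L 0 · min R +∞ — 1
2 of 14 · BR · max L 0 · min R 1 — 1/2
3 of 14 · BRB · max L 1/2 · min R 1 — 3/4
4 of 14 · BRBB · max L 3/4 · min R 1 — 7/8
5 of 14 · BRBBB · max L 7/8 · min R 1 — 15/16
6 of 14 · BRBBBB · max L 15/16 · min R 1 — 31/32
7 of 14 · BRBBBBR · max L 15/16 · min R 31/32 — 61/64
8 of 14 · BRBBBBRR · max L 15/16 · min R 61/64 — 121/128
9 of 14 · BRBBBBRRR · max L 15/16 · min R 121/128 — 241/256
10 of 14 · BRBBBBRRRB · max L 241/256 · min R 121/128 — 483/512
11 of 14 · BRBBBBRRRBR · max L 241/256 · min R 483/512 — 965/1024
12 of 14 · BRBBBBRRRBRB · max L 965/1024 · min R 483/512 — 1931/2048
13 of 14 · BRBBBBRRRBRBB · max L 1931/2048 · min R 483/512 — 3863/4096
14 of 14 · BRBBBBRRRBRBBR · max L 1931/2048 · min R 3863/4096 — 7725/8192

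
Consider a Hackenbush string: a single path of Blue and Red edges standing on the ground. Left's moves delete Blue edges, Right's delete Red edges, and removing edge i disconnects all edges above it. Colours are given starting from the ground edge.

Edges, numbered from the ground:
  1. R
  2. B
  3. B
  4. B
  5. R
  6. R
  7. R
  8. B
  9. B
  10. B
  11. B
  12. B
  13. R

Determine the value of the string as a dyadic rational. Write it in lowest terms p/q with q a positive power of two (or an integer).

Recurse on prefixes of the 13-edge string R B B B R R R B B B B B R:
step 1: add R to get R; options L={ · } R={ 0 } gives -1
step 2: add B to get RB; options L={ -1 } R={ 0 } gives -1/2
step 3: add B to get RBB; options L={ -1, -1/2 } R={ 0 } gives -1/4
step 4: add B to get RBBB; options L={ -1, -1/2, -1/4 } R={ 0 } gives -1/8
step 5: add R to get RBBBR; options L={ -1, -1/2, -1/4 } R={ -1/8, 0 } gives -3/16
step 6: add R to get RBBBRR; options L={ -1, -1/2, -1/4 } R={ -3/16, -1/8, 0 } gives -7/32
step 7: add R to get RBBBRRR; options L={ -1, -1/2, -1/4 } R={ -7/32, -3/16, -1/8, 0 } gives -15/64
step 8: add B to get RBBBRRRB; options L={ -1, -1/2, -1/4, -15/64 } R={ -7/32, -3/16, -1/8, 0 } gives -29/128
step 9: add B to get RBBBRRRBB; options L={ -1, -1/2, -1/4, -15/64, -29/128 } R={ -7/32, -3/16, -1/8, 0 } gives -57/256
step 10: add B to get RBBBRRRBBB; options L={ -1, -1/2, -1/4, -15/64, -29/128, -57/256 } R={ -7/32, -3/16, -1/8, 0 } gives -113/512
step 11: add B to get RBBBRRRBBBB; options L={ -1, -1/2, -1/4, -15/64, -29/128, -57/256, -113/512 } R={ -7/32, -3/16, -1/8, 0 } gives -225/1024
step 12: add B to get RBBBRRRBBBBB; options L={ -1, -1/2, -1/4, -15/64, -29/128, -57/256, -113/512, -225/1024 } R={ -7/32, -3/16, -1/8, 0 } gives -449/2048
step 13: add R to get RBBBRRRBBBBBR; options L={ -1, -1/2, -1/4, -15/64, -29/128, -57/256, -113/512, -225/1024 } R={ -449/2048, -7/32, -3/16, -1/8, 0 } gives -899/4096

-899/4096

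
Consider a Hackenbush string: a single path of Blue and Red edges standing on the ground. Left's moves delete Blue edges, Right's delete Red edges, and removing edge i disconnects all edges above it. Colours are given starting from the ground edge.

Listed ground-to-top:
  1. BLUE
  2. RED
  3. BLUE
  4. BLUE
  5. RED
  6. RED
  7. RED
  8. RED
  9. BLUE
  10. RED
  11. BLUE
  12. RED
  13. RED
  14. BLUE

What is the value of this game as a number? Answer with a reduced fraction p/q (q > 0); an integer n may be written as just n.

6227/8192

Prefix values for BLUE RED BLUE BLUE RED RED RED RED BLUE RED BLUE RED RED BLUE via {L|R} + simplicity:
val_1 [B]  L=[0]  R=[]  so 1
val_2 [BR]  L=[0]  R=[1]  so 1/2
val_3 [BRB]  L=[0; 1/2]  R=[1]  so 3/4
val_4 [BRBB]  L=[0; 1/2; 3/4]  R=[1]  so 7/8
val_5 [BRBBR]  L=[0; 1/2; 3/4]  R=[7/8; 1]  so 13/16
val_6 [BRBBRR]  L=[0; 1/2; 3/4]  R=[13/16; 7/8; 1]  so 25/32
val_7 [BRBBRRR]  L=[0; 1/2; 3/4]  R=[25/32; 13/16; 7/8; 1]  so 49/64
val_8 [BRBBRRRR]  L=[0; 1/2; 3/4]  R=[49/64; 25/32; 13/16; 7/8; 1]  so 97/128
val_9 [BRBBRRRRB]  L=[0; 1/2; 3/4; 97/128]  R=[49/64; 25/32; 13/16; 7/8; 1]  so 195/256
val_10 [BRBBRRRRBR]  L=[0; 1/2; 3/4; 97/128]  R=[195/256; 49/64; 25/32; 13/16; 7/8; 1]  so 389/512
val_11 [BRBBRRRRBRB]  L=[0; 1/2; 3/4; 97/128; 389/512]  R=[195/256; 49/64; 25/32; 13/16; 7/8; 1]  so 779/1024
val_12 [BRBBRRRRBRBR]  L=[0; 1/2; 3/4; 97/128; 389/512]  R=[779/1024; 195/256; 49/64; 25/32; 13/16; 7/8; 1]  so 1557/2048
val_13 [BRBBRRRRBRBRR]  L=[0; 1/2; 3/4; 97/128; 389/512]  R=[1557/2048; 779/1024; 195/256; 49/64; 25/32; 13/16; 7/8; 1]  so 3113/4096
val_14 [BRBBRRRRBRBRRB]  L=[0; 1/2; 3/4; 97/128; 389/512; 3113/4096]  R=[1557/2048; 779/1024; 195/256; 49/64; 25/32; 13/16; 7/8; 1]  so 6227/8192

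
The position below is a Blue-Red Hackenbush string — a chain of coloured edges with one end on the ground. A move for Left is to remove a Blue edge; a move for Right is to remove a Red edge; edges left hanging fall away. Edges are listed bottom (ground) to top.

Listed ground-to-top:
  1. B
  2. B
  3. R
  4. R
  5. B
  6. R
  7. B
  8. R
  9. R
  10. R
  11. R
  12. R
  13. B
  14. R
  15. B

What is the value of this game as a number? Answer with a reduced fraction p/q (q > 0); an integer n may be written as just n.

Prefix values for B B R R B R B R R R R R B R B via {L|R} + simplicity:
1 of 15 · B · max L 0 · min R +∞ ⇒ 1
2 of 15 · BB · max L 1 · min R +∞ ⇒ 2
3 of 15 · BBR · max L 1 · min R 2 ⇒ 3/2
4 of 15 · BBRR · max L 1 · min R 3/2 ⇒ 5/4
5 of 15 · BBRRB · max L 5/4 · min R 3/2 ⇒ 11/8
6 of 15 · BBRRBR · max L 5/4 · min R 11/8 ⇒ 21/16
7 of 15 · BBRRBRB · max L 21/16 · min R 11/8 ⇒ 43/32
8 of 15 · BBRRBRBR · max L 21/16 · min R 43/32 ⇒ 85/64
9 of 15 · BBRRBRBRR · max L 21/16 · min R 85/64 ⇒ 169/128
10 of 15 · BBRRBRBRRR · max L 21/16 · min R 169/128 ⇒ 337/256
11 of 15 · BBRRBRBRRRR · max L 21/16 · min R 337/256 ⇒ 673/512
12 of 15 · BBRRBRBRRRRR · max L 21/16 · min R 673/512 ⇒ 1345/1024
13 of 15 · BBRRBRBRRRRRB · max L 1345/1024 · min R 673/512 ⇒ 2691/2048
14 of 15 · BBRRBRBRRRRRBR · max L 1345/1024 · min R 2691/2048 ⇒ 5381/4096
15 of 15 · BBRRBRBRRRRRBRB · max L 5381/4096 · min R 2691/2048 ⇒ 10763/8192

10763/8192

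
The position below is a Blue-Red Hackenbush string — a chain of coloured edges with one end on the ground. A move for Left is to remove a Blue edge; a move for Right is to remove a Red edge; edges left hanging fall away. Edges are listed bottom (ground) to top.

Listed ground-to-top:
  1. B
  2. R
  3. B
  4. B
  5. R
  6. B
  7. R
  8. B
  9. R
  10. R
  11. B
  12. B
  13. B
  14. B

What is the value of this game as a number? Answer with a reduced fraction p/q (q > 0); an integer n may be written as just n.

6815/8192

Recurse on prefixes of the 14-edge string B R B B R B R B R R B B B B:
B: Left { 0 }, Right { ∅ } => simplest 1
BR: Left { 0 }, Right { 1 } => simplest 1/2
BRB: Left { 0; 1/2 }, Right { 1 } => simplest 3/4
BRBB: Left { 0; 1/2; 3/4 }, Right { 1 } => simplest 7/8
BRBBR: Left { 0; 1/2; 3/4 }, Right { 7/8; 1 } => simplest 13/16
BRBBRB: Left { 0; 1/2; 3/4; 13/16 }, Right { 7/8; 1 } => simplest 27/32
BRBBRBR: Left { 0; 1/2; 3/4; 13/16 }, Right { 27/32; 7/8; 1 } => simplest 53/64
BRBBRBRB: Left { 0; 1/2; 3/4; 13/16; 53/64 }, Right { 27/32; 7/8; 1 } => simplest 107/128
BRBBRBRBR: Left { 0; 1/2; 3/4; 13/16; 53/64 }, Right { 107/128; 27/32; 7/8; 1 } => simplest 213/256
BRBBRBRBRR: Left { 0; 1/2; 3/4; 13/16; 53/64 }, Right { 213/256; 107/128; 27/32; 7/8; 1 } => simplest 425/512
BRBBRBRBRRB: Left { 0; 1/2; 3/4; 13/16; 53/64; 425/512 }, Right { 213/256; 107/128; 27/32; 7/8; 1 } => simplest 851/1024
BRBBRBRBRRBB: Left { 0; 1/2; 3/4; 13/16; 53/64; 425/512; 851/1024 }, Right { 213/256; 107/128; 27/32; 7/8; 1 } => simplest 1703/2048
BRBBRBRBRRBBB: Left { 0; 1/2; 3/4; 13/16; 53/64; 425/512; 851/1024; 1703/2048 }, Right { 213/256; 107/128; 27/32; 7/8; 1 } => simplest 3407/4096
BRBBRBRBRRBBBB: Left { 0; 1/2; 3/4; 13/16; 53/64; 425/512; 851/1024; 1703/2048; 3407/4096 }, Right { 213/256; 107/128; 27/32; 7/8; 1 } => simplest 6815/8192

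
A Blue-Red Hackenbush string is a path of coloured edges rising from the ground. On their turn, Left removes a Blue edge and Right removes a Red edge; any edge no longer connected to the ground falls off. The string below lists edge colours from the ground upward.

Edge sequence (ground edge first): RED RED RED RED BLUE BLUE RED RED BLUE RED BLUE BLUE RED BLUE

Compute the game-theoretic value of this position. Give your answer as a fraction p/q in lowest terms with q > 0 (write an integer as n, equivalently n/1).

edge 1 of 14 (RED): { — | 0 } gives -1
edge 2 of 14 (RED): { — | -1; 0 } gives -2
edge 3 of 14 (RED): { — | -2; -1; 0 } gives -3
edge 4 of 14 (RED): { — | -3; -2; -1; 0 } gives -4
edge 5 of 14 (BLUE): { -4 | -3; -2; -1; 0 } gives -7/2
edge 6 of 14 (BLUE): { -4; -7/2 | -3; -2; -1; 0 } gives -13/4
edge 7 of 14 (RED): { -4; -7/2 | -13/4; -3; -2; -1; 0 } gives -27/8
edge 8 of 14 (RED): { -4; -7/2 | -27/8; -13/4; -3; -2; -1; 0 } gives -55/16
edge 9 of 14 (BLUE): { -4; -7/2; -55/16 | -27/8; -13/4; -3; -2; -1; 0 } gives -109/32
edge 10 of 14 (RED): { -4; -7/2; -55/16 | -109/32; -27/8; -13/4; -3; -2; -1; 0 } gives -219/64
edge 11 of 14 (BLUE): { -4; -7/2; -55/16; -219/64 | -109/32; -27/8; -13/4; -3; -2; -1; 0 } gives -437/128
edge 12 of 14 (BLUE): { -4; -7/2; -55/16; -219/64; -437/128 | -109/32; -27/8; -13/4; -3; -2; -1; 0 } gives -873/256
edge 13 of 14 (RED): { -4; -7/2; -55/16; -219/64; -437/128 | -873/256; -109/32; -27/8; -13/4; -3; -2; -1; 0 } gives -1747/512
edge 14 of 14 (BLUE): { -4; -7/2; -55/16; -219/64; -437/128; -1747/512 | -873/256; -109/32; -27/8; -13/4; -3; -2; -1; 0 } gives -3493/1024

-3493/1024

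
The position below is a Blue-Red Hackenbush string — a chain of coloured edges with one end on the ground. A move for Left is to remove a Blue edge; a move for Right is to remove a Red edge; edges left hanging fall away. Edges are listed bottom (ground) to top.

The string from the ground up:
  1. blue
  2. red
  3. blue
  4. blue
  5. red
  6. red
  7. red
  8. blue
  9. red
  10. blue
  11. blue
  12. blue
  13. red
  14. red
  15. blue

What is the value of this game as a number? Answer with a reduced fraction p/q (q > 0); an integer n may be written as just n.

edge 1 of 15 (blue): { 0 |  } = 1
edge 2 of 15 (red): { 0 | 1 } = 1/2
edge 3 of 15 (blue): { 0; 1/2 | 1 } = 3/4
edge 4 of 15 (blue): { 0; 1/2; 3/4 | 1 } = 7/8
edge 5 of 15 (red): { 0; 1/2; 3/4 | 7/8; 1 } = 13/16
edge 6 of 15 (red): { 0; 1/2; 3/4 | 13/16; 7/8; 1 } = 25/32
edge 7 of 15 (red): { 0; 1/2; 3/4 | 25/32; 13/16; 7/8; 1 } = 49/64
edge 8 of 15 (blue): { 0; 1/2; 3/4; 49/64 | 25/32; 13/16; 7/8; 1 } = 99/128
edge 9 of 15 (red): { 0; 1/2; 3/4; 49/64 | 99/128; 25/32; 13/16; 7/8; 1 } = 197/256
edge 10 of 15 (blue): { 0; 1/2; 3/4; 49/64; 197/256 | 99/128; 25/32; 13/16; 7/8; 1 } = 395/512
edge 11 of 15 (blue): { 0; 1/2; 3/4; 49/64; 197/256; 395/512 | 99/128; 25/32; 13/16; 7/8; 1 } = 791/1024
edge 12 of 15 (blue): { 0; 1/2; 3/4; 49/64; 197/256; 395/512; 791/1024 | 99/128; 25/32; 13/16; 7/8; 1 } = 1583/2048
edge 13 of 15 (red): { 0; 1/2; 3/4; 49/64; 197/256; 395/512; 791/1024 | 1583/2048; 99/128; 25/32; 13/16; 7/8; 1 } = 3165/4096
edge 14 of 15 (red): { 0; 1/2; 3/4; 49/64; 197/256; 395/512; 791/1024 | 3165/4096; 1583/2048; 99/128; 25/32; 13/16; 7/8; 1 } = 6329/8192
edge 15 of 15 (blue): { 0; 1/2; 3/4; 49/64; 197/256; 395/512; 791/1024; 6329/8192 | 3165/4096; 1583/2048; 99/128; 25/32; 13/16; 7/8; 1 } = 12659/16384

12659/16384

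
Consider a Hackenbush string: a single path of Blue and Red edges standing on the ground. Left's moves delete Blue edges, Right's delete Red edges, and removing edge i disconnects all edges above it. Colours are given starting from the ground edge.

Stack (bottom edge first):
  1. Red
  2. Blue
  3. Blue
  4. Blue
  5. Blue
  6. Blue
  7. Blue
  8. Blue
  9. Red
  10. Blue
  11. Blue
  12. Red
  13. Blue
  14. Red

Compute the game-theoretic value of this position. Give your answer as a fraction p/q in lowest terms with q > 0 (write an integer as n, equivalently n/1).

-75/8192

Prefix values for Red Blue Blue Blue Blue Blue Blue Blue Red Blue Blue Red Blue Red via {L|R} + simplicity:
g(R) = { · | 0 } => -1
g(RB) = { -1 | 0 } => -1/2
g(RBB) = { -1,-1/2 | 0 } => -1/4
g(RBBB) = { -1,-1/2,-1/4 | 0 } => -1/8
g(RBBBB) = { -1,-1/2,-1/4,-1/8 | 0 } => -1/16
g(RBBBBB) = { -1,-1/2,-1/4,-1/8,-1/16 | 0 } => -1/32
g(RBBBBBB) = { -1,-1/2,-1/4,-1/8,-1/16,-1/32 | 0 } => -1/64
g(RBBBBBBB) = { -1,-1/2,-1/4,-1/8,-1/16,-1/32,-1/64 | 0 } => -1/128
g(RBBBBBBBR) = { -1,-1/2,-1/4,-1/8,-1/16,-1/32,-1/64 | -1/128,0 } => -3/256
g(RBBBBBBBRB) = { -1,-1/2,-1/4,-1/8,-1/16,-1/32,-1/64,-3/256 | -1/128,0 } => -5/512
g(RBBBBBBBRBB) = { -1,-1/2,-1/4,-1/8,-1/16,-1/32,-1/64,-3/256,-5/512 | -1/128,0 } => -9/1024
g(RBBBBBBBRBBR) = { -1,-1/2,-1/4,-1/8,-1/16,-1/32,-1/64,-3/256,-5/512 | -9/1024,-1/128,0 } => -19/2048
g(RBBBBBBBRBBRB) = { -1,-1/2,-1/4,-1/8,-1/16,-1/32,-1/64,-3/256,-5/512,-19/2048 | -9/1024,-1/128,0 } => -37/4096
g(RBBBBBBBRBBRBR) = { -1,-1/2,-1/4,-1/8,-1/16,-1/32,-1/64,-3/256,-5/512,-19/2048 | -37/4096,-9/1024,-1/128,0 } => -75/8192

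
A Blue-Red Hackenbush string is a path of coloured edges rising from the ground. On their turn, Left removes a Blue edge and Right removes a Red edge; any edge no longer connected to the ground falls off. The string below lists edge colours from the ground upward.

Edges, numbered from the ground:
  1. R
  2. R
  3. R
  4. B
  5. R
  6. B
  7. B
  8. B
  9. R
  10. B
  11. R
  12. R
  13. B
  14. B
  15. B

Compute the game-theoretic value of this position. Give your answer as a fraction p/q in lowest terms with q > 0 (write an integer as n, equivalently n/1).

-10417/4096

Recurse on prefixes of the 15-edge string R R R B R B B B R B R R B B B:
R: Left { · }, Right { 0 } -> simplest -1
RR: Left { · }, Right { -1 0 } -> simplest -2
RRR: Left { · }, Right { -2 -1 0 } -> simplest -3
RRRB: Left { -3 }, Right { -2 -1 0 } -> simplest -5/2
RRRBR: Left { -3 }, Right { -5/2 -2 -1 0 } -> simplest -11/4
RRRBRB: Left { -3 -11/4 }, Right { -5/2 -2 -1 0 } -> simplest -21/8
RRRBRBB: Left { -3 -11/4 -21/8 }, Right { -5/2 -2 -1 0 } -> simplest -41/16
RRRBRBBB: Left { -3 -11/4 -21/8 -41/16 }, Right { -5/2 -2 -1 0 } -> simplest -81/32
RRRBRBBBR: Left { -3 -11/4 -21/8 -41/16 }, Right { -81/32 -5/2 -2 -1 0 } -> simplest -163/64
RRRBRBBBRB: Left { -3 -11/4 -21/8 -41/16 -163/64 }, Right { -81/32 -5/2 -2 -1 0 } -> simplest -325/128
RRRBRBBBRBR: Left { -3 -11/4 -21/8 -41/16 -163/64 }, Right { -325/128 -81/32 -5/2 -2 -1 0 } -> simplest -651/256
RRRBRBBBRBRR: Left { -3 -11/4 -21/8 -41/16 -163/64 }, Right { -651/256 -325/128 -81/32 -5/2 -2 -1 0 } -> simplest -1303/512
RRRBRBBBRBRRB: Left { -3 -11/4 -21/8 -41/16 -163/64 -1303/512 }, Right { -651/256 -325/128 -81/32 -5/2 -2 -1 0 } -> simplest -2605/1024
RRRBRBBBRBRRBB: Left { -3 -11/4 -21/8 -41/16 -163/64 -1303/512 -2605/1024 }, Right { -651/256 -325/128 -81/32 -5/2 -2 -1 0 } -> simplest -5209/2048
RRRBRBBBRBRRBBB: Left { -3 -11/4 -21/8 -41/16 -163/64 -1303/512 -2605/1024 -5209/2048 }, Right { -651/256 -325/128 -81/32 -5/2 -2 -1 0 } -> simplest -10417/4096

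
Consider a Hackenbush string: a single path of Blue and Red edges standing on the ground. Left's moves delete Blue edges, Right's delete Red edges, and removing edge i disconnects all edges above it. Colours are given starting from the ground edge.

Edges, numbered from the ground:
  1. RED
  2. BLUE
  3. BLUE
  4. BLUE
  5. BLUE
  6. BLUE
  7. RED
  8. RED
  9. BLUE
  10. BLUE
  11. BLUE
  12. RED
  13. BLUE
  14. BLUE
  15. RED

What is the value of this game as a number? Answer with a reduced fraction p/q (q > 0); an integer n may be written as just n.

1 of 15 · R · max L −∞ · min R 0 => -1
2 of 15 · RB · max L -1 · min R 0 => -1/2
3 of 15 · RBB · max L -1/2 · min R 0 => -1/4
4 of 15 · RBBB · max L -1/4 · min R 0 => -1/8
5 of 15 · RBBBB · max L -1/8 · min R 0 => -1/16
6 of 15 · RBBBBB · max L -1/16 · min R 0 => -1/32
7 of 15 · RBBBBBR · max L -1/16 · min R -1/32 => -3/64
8 of 15 · RBBBBBRR · max L -1/16 · min R -3/64 => -7/128
9 of 15 · RBBBBBRRB · max L -7/128 · min R -3/64 => -13/256
10 of 15 · RBBBBBRRBB · max L -13/256 · min R -3/64 => -25/512
11 of 15 · RBBBBBRRBBB · max L -25/512 · min R -3/64 => -49/1024
12 of 15 · RBBBBBRRBBBR · max L -25/512 · min R -49/1024 => -99/2048
13 of 15 · RBBBBBRRBBBRB · max L -99/2048 · min R -49/1024 => -197/4096
14 of 15 · RBBBBBRRBBBRBB · max L -197/4096 · min R -49/1024 => -393/8192
15 of 15 · RBBBBBRRBBBRBBR · max L -197/4096 · min R -393/8192 => -787/16384

-787/16384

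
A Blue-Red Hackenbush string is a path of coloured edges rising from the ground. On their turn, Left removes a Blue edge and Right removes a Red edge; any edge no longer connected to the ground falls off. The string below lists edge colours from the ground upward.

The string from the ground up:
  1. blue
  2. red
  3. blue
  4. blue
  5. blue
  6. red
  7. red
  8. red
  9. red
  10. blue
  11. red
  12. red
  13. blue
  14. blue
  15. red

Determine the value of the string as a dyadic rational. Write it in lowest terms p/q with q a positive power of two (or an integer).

14413/16384

1 of 15 · b · max L 0 · min R +∞ => 1
2 of 15 · br · max L 0 · min R 1 => 1/2
3 of 15 · brb · max L 1/2 · min R 1 => 3/4
4 of 15 · brbb · max L 3/4 · min R 1 => 7/8
5 of 15 · brbbb · max L 7/8 · min R 1 => 15/16
6 of 15 · brbbbr · max L 7/8 · min R 15/16 => 29/32
7 of 15 · brbbbrr · max L 7/8 · min R 29/32 => 57/64
8 of 15 · brbbbrrr · max L 7/8 · min R 57/64 => 113/128
9 of 15 · brbbbrrrr · max L 7/8 · min R 113/128 => 225/256
10 of 15 · brbbbrrrrb · max L 225/256 · min R 113/128 => 451/512
11 of 15 · brbbbrrrrbr · max L 225/256 · min R 451/512 => 901/1024
12 of 15 · brbbbrrrrbrr · max L 225/256 · min R 901/1024 => 1801/2048
13 of 15 · brbbbrrrrbrrb · max L 1801/2048 · min R 901/1024 => 3603/4096
14 of 15 · brbbbrrrrbrrbb · max L 3603/4096 · min R 901/1024 => 7207/8192
15 of 15 · brbbbrrrrbrrbbr · max L 3603/4096 · min R 7207/8192 => 14413/16384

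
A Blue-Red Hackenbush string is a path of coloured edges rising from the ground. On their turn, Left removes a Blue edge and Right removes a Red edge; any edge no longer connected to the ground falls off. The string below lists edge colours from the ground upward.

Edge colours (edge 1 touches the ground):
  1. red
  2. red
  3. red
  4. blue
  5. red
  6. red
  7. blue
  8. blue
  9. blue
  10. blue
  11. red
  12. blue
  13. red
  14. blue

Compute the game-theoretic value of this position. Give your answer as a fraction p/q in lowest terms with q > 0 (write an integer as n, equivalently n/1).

1 of 14 · r · max L −∞ · min R 0 => -1
2 of 14 · rr · max L −∞ · min R -1 => -2
3 of 14 · rrr · max L −∞ · min R -2 => -3
4 of 14 · rrrb · max L -3 · min R -2 => -5/2
5 of 14 · rrrbr · max L -3 · min R -5/2 => -11/4
6 of 14 · rrrbrr · max L -3 · min R -11/4 => -23/8
7 of 14 · rrrbrrb · max L -23/8 · min R -11/4 => -45/16
8 of 14 · rrrbrrbb · max L -45/16 · min R -11/4 => -89/32
9 of 14 · rrrbrrbbb · max L -89/32 · min R -11/4 => -177/64
10 of 14 · rrrbrrbbbb · max L -177/64 · min R -11/4 => -353/128
11 of 14 · rrrbrrbbbbr · max L -177/64 · min R -353/128 => -707/256
12 of 14 · rrrbrrbbbbrb · max L -707/256 · min R -353/128 => -1413/512
13 of 14 · rrrbrrbbbbrbr · max L -707/256 · min R -1413/512 => -2827/1024
14 of 14 · rrrbrrbbbbrbrb · max L -2827/1024 · min R -1413/512 => -5653/2048

-5653/2048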